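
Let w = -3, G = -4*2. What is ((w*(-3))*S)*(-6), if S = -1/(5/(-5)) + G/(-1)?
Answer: -486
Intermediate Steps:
G = -8
S = 9 (S = -1/(5/(-5)) - 8/(-1) = -1/(5*(-⅕)) - 8*(-1) = -1/(-1) + 8 = -1*(-1) + 8 = 1 + 8 = 9)
((w*(-3))*S)*(-6) = (-3*(-3)*9)*(-6) = (9*9)*(-6) = 81*(-6) = -486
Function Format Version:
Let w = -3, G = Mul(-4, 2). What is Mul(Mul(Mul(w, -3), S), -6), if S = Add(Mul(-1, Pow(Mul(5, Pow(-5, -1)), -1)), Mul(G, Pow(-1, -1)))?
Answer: -486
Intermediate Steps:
G = -8
S = 9 (S = Add(Mul(-1, Pow(Mul(5, Pow(-5, -1)), -1)), Mul(-8, Pow(-1, -1))) = Add(Mul(-1, Pow(Mul(5, Rational(-1, 5)), -1)), Mul(-8, -1)) = Add(Mul(-1, Pow(-1, -1)), 8) = Add(Mul(-1, -1), 8) = Add(1, 8) = 9)
Mul(Mul(Mul(w, -3), S), -6) = Mul(Mul(Mul(-3, -3), 9), -6) = Mul(Mul(9, 9), -6) = Mul(81, -6) = -486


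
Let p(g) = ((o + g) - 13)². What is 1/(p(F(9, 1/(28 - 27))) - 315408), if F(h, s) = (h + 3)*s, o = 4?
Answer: -1/315399 ≈ -3.1706e-6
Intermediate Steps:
F(h, s) = s*(3 + h) (F(h, s) = (3 + h)*s = s*(3 + h))
p(g) = (-9 + g)² (p(g) = ((4 + g) - 13)² = (-9 + g)²)
1/(p(F(9, 1/(28 - 27))) - 315408) = 1/((-9 + (3 + 9)/(28 - 27))² - 315408) = 1/((-9 + 12/1)² - 315408) = 1/((-9 + 1*12)² - 315408) = 1/((-9 + 12)² - 315408) = 1/(3² - 315408) = 1/(9 - 315408) = 1/(-315399) = -1/315399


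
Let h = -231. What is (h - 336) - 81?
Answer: -648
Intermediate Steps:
(h - 336) - 81 = (-231 - 336) - 81 = -567 - 81 = -648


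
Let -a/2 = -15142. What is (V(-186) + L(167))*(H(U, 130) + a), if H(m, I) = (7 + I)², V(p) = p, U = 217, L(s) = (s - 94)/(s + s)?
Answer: -3043787703/334 ≈ -9.1131e+6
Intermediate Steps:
a = 30284 (a = -2*(-15142) = 30284)
L(s) = (-94 + s)/(2*s) (L(s) = (-94 + s)/((2*s)) = (-94 + s)*(1/(2*s)) = (-94 + s)/(2*s))
(V(-186) + L(167))*(H(U, 130) + a) = (-186 + (½)*(-94 + 167)/167)*((7 + 130)² + 30284) = (-186 + (½)*(1/167)*73)*(137² + 30284) = (-186 + 73/334)*(18769 + 30284) = -62051/334*49053 = -3043787703/334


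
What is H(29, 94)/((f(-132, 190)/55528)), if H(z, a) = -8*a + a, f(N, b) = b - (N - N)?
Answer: -18268712/95 ≈ -1.9230e+5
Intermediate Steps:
f(N, b) = b (f(N, b) = b - 1*0 = b + 0 = b)
H(z, a) = -7*a
H(29, 94)/((f(-132, 190)/55528)) = (-7*94)/((190/55528)) = -658/(190*(1/55528)) = -658/95/27764 = -658*27764/95 = -18268712/95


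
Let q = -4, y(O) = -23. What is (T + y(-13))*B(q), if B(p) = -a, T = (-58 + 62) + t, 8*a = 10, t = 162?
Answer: -715/4 ≈ -178.75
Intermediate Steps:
a = 5/4 (a = (⅛)*10 = 5/4 ≈ 1.2500)
T = 166 (T = (-58 + 62) + 162 = 4 + 162 = 166)
B(p) = -5/4 (B(p) = -1*5/4 = -5/4)
(T + y(-13))*B(q) = (166 - 23)*(-5/4) = 143*(-5/4) = -715/4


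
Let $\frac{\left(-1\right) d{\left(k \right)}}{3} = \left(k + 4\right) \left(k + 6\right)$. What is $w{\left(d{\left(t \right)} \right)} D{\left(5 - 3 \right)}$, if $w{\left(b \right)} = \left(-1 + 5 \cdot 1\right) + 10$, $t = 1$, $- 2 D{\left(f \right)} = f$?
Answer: $-14$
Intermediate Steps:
$D{\left(f \right)} = - \frac{f}{2}$
$d{\left(k \right)} = - 3 \left(4 + k\right) \left(6 + k\right)$ ($d{\left(k \right)} = - 3 \left(k + 4\right) \left(k + 6\right) = - 3 \left(4 + k\right) \left(6 + k\right)$)
$w{\left(b \right)} = 14$ ($w{\left(b \right)} = \left(-1 + 5\right) + 10 = 4 + 10 = 14$)
$w{\left(d{\left(t \right)} \right)} D{\left(5 - 3 \right)} = 14 \left(- \frac{5 - 3}{2}\right) = 14 \left(\left(- \frac{1}{2}\right) 2\right) = 14 \left(-1\right) = -14$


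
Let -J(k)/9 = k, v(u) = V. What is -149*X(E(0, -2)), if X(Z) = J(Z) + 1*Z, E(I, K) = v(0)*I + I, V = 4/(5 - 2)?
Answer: 0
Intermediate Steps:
V = 4/3 ≈ 1.3333
v(u) = 4/3
J(k) = -9*k
E(I, K) = 7*I/3 (E(I, K) = 4*I/3 + I = 7*I/3)
X(Z) = -8*Z (X(Z) = -9*Z + 1*Z = -9*Z + Z = -8*Z)
-149*X(E(0, -2)) = -149*(-56*0/3) = -149*(-8*0) = -149*0 = -1*0 = 0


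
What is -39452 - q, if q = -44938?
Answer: 5486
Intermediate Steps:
-39452 - q = -39452 - 1*(-44938) = -39452 + 44938 = 5486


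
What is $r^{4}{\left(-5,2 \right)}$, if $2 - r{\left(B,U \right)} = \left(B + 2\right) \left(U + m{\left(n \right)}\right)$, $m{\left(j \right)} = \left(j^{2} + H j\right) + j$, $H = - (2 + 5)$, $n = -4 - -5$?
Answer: $2401$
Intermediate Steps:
$n = 1$ ($n = -4 + 5 = 1$)
$H = -7$ ($H = \left(-1\right) 7 = -7$)
$m{\left(j \right)} = j^{2} - 6 j$ ($m{\left(j \right)} = \left(j^{2} - 7 j\right) + j = j^{2} - 6 j$)
$r{\left(B,U \right)} = 2 - \left(-5 + U\right) \left(2 + B\right)$ ($r{\left(B,U \right)} = 2 - \left(B + 2\right) \left(U + 1 \left(-6 + 1\right)\right) = 2 - \left(2 + B\right) \left(U + 1 \left(-5\right)\right) = 2 - \left(2 + B\right) \left(U - 5\right) = 2 - \left(2 + B\right) \left(-5 + U\right) = 2 - \left(-5 + U\right) \left(2 + B\right)$)
$r^{4}{\left(-5,2 \right)} = \left(12 - 4 + 5 \left(-5\right) - \left(-5\right) 2\right)^{4} = \left(12 - 4 - 25 + 10\right)^{4} = \left(-7\right)^{4} = 2401$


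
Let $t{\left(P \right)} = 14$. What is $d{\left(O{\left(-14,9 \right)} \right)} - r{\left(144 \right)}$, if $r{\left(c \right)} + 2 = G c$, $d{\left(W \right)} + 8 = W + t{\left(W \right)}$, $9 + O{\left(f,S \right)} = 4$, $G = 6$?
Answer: $-861$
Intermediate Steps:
$O{\left(f,S \right)} = -5$ ($O{\left(f,S \right)} = -9 + 4 = -5$)
$d{\left(W \right)} = 6 + W$ ($d{\left(W \right)} = -8 + \left(W + 14\right) = -8 + \left(14 + W\right) = 6 + W$)
$r{\left(c \right)} = -2 + 6 c$
$d{\left(O{\left(-14,9 \right)} \right)} - r{\left(144 \right)} = \left(6 - 5\right) - \left(-2 + 6 \cdot 144\right) = 1 - \left(-2 + 864\right) = 1 - 862 = -861$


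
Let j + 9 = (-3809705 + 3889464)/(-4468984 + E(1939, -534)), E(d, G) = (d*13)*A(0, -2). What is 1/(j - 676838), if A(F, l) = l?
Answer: -4519398/3058941057865 ≈ -1.4774e-6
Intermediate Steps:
E(d, G) = -26*d (E(d, G) = (d*13)*(-2) = (13*d)*(-2) = -26*d)
j = -40754341/4519398 (j = -9 + (-3809705 + 3889464)/(-4468984 - 26*1939) = -9 + 79759/(-4468984 - 50414) = -9 + 79759/(-4519398) = -9 + 79759*(-1/4519398) = -9 - 79759/4519398 = -40754341/4519398 ≈ -9.0177)
1/(j - 676838) = 1/(-40754341/4519398 - 676838) = 1/(-3058941057865/4519398) = -4519398/3058941057865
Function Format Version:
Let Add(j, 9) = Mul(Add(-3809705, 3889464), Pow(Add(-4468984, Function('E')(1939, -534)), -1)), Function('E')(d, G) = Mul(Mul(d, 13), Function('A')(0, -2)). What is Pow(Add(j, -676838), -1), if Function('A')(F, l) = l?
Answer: Rational(-4519398, 3058941057865) ≈ -1.4774e-6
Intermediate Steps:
Function('E')(d, G) = Mul(-26, d) (Function('E')(d, G) = Mul(Mul(d, 13), -2) = Mul(Mul(13, d), -2) = Mul(-26, d))
j = Rational(-40754341, 4519398) (j = Add(-9, Mul(Add(-3809705, 3889464), Pow(Add(-4468984, Mul(-26, 1939)), -1))) = Add(-9, Mul(79759, Pow(Add(-4468984, -50414), -1))) = Add(-9, Mul(79759, Pow(-4519398, -1))) = Add(-9, Mul(79759, Rational(-1, 4519398))) = Add(-9, Rational(-79759, 4519398)) = Rational(-40754341, 4519398) ≈ -9.0177)
Pow(Add(j, -676838), -1) = Pow(Add(Rational(-40754341, 4519398), -676838), -1) = Pow(Rational(-3058941057865, 4519398), -1) = Rational(-4519398, 3058941057865)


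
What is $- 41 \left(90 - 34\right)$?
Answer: $-2296$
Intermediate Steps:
$- 41 \left(90 - 34\right) = \left(-41\right) 56 = -2296$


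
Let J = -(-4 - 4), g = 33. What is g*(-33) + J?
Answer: -1081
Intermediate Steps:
J = 8 (J = -1*(-8) = 8)
g*(-33) + J = 33*(-33) + 8 = -1089 + 8 = -1081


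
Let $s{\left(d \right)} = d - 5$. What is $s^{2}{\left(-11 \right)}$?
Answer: $256$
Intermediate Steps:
$s{\left(d \right)} = -5 + d$
$s^{2}{\left(-11 \right)} = \left(-5 - 11\right)^{2} = \left(-16\right)^{2} = 256$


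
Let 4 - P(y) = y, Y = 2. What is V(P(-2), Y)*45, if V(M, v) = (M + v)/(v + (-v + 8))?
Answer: 45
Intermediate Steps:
P(y) = 4 - y
V(M, v) = M/8 + v/8 (V(M, v) = (M + v)/(v + (8 - v)) = (M + v)/8 = (M + v)*(⅛) = M/8 + v/8)
V(P(-2), Y)*45 = ((4 - 1*(-2))/8 + (⅛)*2)*45 = ((4 + 2)/8 + ¼)*45 = ((⅛)*6 + ¼)*45 = (¾ + ¼)*45 = 1*45 = 45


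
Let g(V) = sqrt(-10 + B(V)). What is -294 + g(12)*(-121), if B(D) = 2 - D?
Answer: -294 - 242*I*sqrt(5) ≈ -294.0 - 541.13*I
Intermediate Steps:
g(V) = sqrt(-8 - V) (g(V) = sqrt(-10 + (2 - V)) = sqrt(-8 - V))
-294 + g(12)*(-121) = -294 + sqrt(-8 - 1*12)*(-121) = -294 + sqrt(-8 - 12)*(-121) = -294 + sqrt(-20)*(-121) = -294 + (2*I*sqrt(5))*(-121) = -294 - 242*I*sqrt(5)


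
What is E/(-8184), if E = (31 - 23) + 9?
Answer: -17/8184 ≈ -0.0020772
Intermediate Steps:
E = 17 (E = 8 + 9 = 17)
E/(-8184) = 17/(-8184) = -1/8184*17 = -17/8184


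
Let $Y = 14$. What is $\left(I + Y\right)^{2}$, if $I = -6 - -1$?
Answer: $81$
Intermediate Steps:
$I = -5$ ($I = -6 + 1 = -5$)
$\left(I + Y\right)^{2} = \left(-5 + 14\right)^{2} = 9^{2} = 81$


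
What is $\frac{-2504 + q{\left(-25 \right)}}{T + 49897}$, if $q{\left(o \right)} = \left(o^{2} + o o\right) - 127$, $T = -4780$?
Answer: $- \frac{1381}{45117} \approx -0.030609$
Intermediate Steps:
$q{\left(o \right)} = -127 + 2 o^{2}$ ($q{\left(o \right)} = \left(o^{2} + o^{2}\right) - 127 = 2 o^{2} - 127 = -127 + 2 o^{2}$)
$\frac{-2504 + q{\left(-25 \right)}}{T + 49897} = \frac{-2504 - \left(127 - 2 \left(-25\right)^{2}\right)}{-4780 + 49897} = \frac{-2504 + \left(-127 + 2 \cdot 625\right)}{45117} = \left(-2504 + \left(-127 + 1250\right)\right) \frac{1}{45117} = \left(-2504 + 1123\right) \frac{1}{45117} = \left(-1381\right) \frac{1}{45117} = - \frac{1381}{45117}$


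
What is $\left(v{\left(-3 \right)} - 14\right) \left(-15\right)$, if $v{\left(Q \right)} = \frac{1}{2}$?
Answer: $\frac{405}{2} \approx 202.5$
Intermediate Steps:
$v{\left(Q \right)} = \frac{1}{2}$
$\left(v{\left(-3 \right)} - 14\right) \left(-15\right) = \left(\frac{1}{2} - 14\right) \left(-15\right) = \left(- \frac{27}{2}\right) \left(-15\right) = \frac{405}{2}$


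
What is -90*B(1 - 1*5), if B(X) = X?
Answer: 360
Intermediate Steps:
-90*B(1 - 1*5) = -90*(1 - 1*5) = -90*(1 - 5) = -90*(-4) = 360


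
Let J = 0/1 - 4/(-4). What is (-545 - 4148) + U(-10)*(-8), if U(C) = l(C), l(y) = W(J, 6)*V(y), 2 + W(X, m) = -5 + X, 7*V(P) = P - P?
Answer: -4693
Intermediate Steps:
J = 1 (J = 0*1 - 4*(-¼) = 0 + 1 = 1)
V(P) = 0 (V(P) = (P - P)/7 = (⅐)*0 = 0)
W(X, m) = -7 + X (W(X, m) = -2 + (-5 + X) = -7 + X)
l(y) = 0 (l(y) = (-7 + 1)*0 = -6*0 = 0)
U(C) = 0
(-545 - 4148) + U(-10)*(-8) = (-545 - 4148) + 0*(-8) = -4693 + 0 = -4693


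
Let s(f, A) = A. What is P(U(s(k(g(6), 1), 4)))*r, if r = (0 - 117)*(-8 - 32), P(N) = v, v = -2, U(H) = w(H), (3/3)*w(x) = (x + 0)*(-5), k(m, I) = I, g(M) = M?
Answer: -9360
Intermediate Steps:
w(x) = -5*x (w(x) = (x + 0)*(-5) = x*(-5) = -5*x)
U(H) = -5*H
P(N) = -2
r = 4680 (r = -117*(-40) = 4680)
P(U(s(k(g(6), 1), 4)))*r = -2*4680 = -9360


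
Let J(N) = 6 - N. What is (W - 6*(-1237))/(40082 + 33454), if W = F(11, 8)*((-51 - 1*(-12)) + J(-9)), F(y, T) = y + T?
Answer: 1161/12256 ≈ 0.094729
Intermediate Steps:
F(y, T) = T + y
W = -456 (W = (8 + 11)*((-51 - 1*(-12)) + (6 - 1*(-9))) = 19*((-51 + 12) + (6 + 9)) = 19*(-39 + 15) = 19*(-24) = -456)
(W - 6*(-1237))/(40082 + 33454) = (-456 - 6*(-1237))/(40082 + 33454) = (-456 + 7422)/73536 = 6966*(1/73536) = 1161/12256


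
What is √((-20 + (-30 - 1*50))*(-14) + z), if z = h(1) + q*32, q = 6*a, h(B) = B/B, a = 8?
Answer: √2937 ≈ 54.194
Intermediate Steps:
h(B) = 1
q = 48 (q = 6*8 = 48)
z = 1537 (z = 1 + 48*32 = 1 + 1536 = 1537)
√((-20 + (-30 - 1*50))*(-14) + z) = √((-20 + (-30 - 1*50))*(-14) + 1537) = √((-20 + (-30 - 50))*(-14) + 1537) = √((-20 - 80)*(-14) + 1537) = √(-100*(-14) + 1537) = √(1400 + 1537) = √2937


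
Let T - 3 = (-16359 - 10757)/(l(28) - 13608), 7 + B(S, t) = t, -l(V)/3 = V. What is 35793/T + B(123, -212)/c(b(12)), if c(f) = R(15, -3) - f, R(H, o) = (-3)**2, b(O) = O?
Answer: 123763943/17048 ≈ 7259.7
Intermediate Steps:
R(H, o) = 9
l(V) = -3*V
B(S, t) = -7 + t
T = 17048/3423 (T = 3 + (-16359 - 10757)/(-3*28 - 13608) = 3 - 27116/(-84 - 13608) = 3 - 27116/(-13692) = 3 - 27116*(-1/13692) = 3 + 6779/3423 = 17048/3423 ≈ 4.9804)
c(f) = 9 - f
35793/T + B(123, -212)/c(b(12)) = 35793/(17048/3423) + (-7 - 212)/(9 - 1*12) = 35793*(3423/17048) - 219/(9 - 12) = 122519439/17048 - 219/(-3) = 122519439/17048 - 219*(-1/3) = 122519439/17048 + 73 = 123763943/17048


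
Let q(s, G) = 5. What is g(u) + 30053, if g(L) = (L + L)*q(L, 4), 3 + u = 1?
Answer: 30033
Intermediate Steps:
u = -2 (u = -3 + 1 = -2)
g(L) = 10*L (g(L) = (L + L)*5 = (2*L)*5 = 10*L)
g(u) + 30053 = 10*(-2) + 30053 = -20 + 30053 = 30033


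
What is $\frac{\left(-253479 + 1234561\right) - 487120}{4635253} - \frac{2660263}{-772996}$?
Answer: $\frac{37063623037}{10446157516} \approx 3.5481$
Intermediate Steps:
$\frac{\left(-253479 + 1234561\right) - 487120}{4635253} - \frac{2660263}{-772996} = \left(981082 - 487120\right) \frac{1}{4635253} - - \frac{2660263}{772996} = 493962 \cdot \frac{1}{4635253} + \frac{2660263}{772996} = \frac{70566}{662179} + \frac{2660263}{772996} = \frac{37063623037}{10446157516}$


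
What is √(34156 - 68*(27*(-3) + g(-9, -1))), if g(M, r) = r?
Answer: 2*√9933 ≈ 199.33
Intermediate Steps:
√(34156 - 68*(27*(-3) + g(-9, -1))) = √(34156 - 68*(27*(-3) - 1)) = √(34156 - 68*(-81 - 1)) = √(34156 - 68*(-82)) = √(34156 + 5576) = √39732 = 2*√9933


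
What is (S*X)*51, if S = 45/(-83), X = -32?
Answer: 73440/83 ≈ 884.82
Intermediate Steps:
S = -45/83 (S = 45*(-1/83) = -45/83 ≈ -0.54217)
(S*X)*51 = -45/83*(-32)*51 = (1440/83)*51 = 73440/83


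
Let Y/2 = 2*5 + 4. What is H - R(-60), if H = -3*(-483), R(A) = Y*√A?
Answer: 1449 - 56*I*√15 ≈ 1449.0 - 216.89*I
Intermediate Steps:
Y = 28 (Y = 2*(2*5 + 4) = 2*(10 + 4) = 2*14 = 28)
R(A) = 28*√A
H = 1449
H - R(-60) = 1449 - 28*√(-60) = 1449 - 28*2*I*√15 = 1449 - 56*I*√15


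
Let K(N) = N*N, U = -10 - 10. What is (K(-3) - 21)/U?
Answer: 3/5 ≈ 0.60000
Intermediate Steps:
U = -20
K(N) = N**2
(K(-3) - 21)/U = ((-3)**2 - 21)/(-20) = -(9 - 21)/20 = -1/20*(-12) = 3/5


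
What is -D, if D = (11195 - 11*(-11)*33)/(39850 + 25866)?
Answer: -3797/16429 ≈ -0.23112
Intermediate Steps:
D = 3797/16429 (D = (11195 + 121*33)/65716 = (11195 + 3993)*(1/65716) = 15188*(1/65716) = 3797/16429 ≈ 0.23112)
-D = -1*3797/16429 = -3797/16429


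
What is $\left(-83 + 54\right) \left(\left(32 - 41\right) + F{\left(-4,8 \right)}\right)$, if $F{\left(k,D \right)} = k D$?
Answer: $1189$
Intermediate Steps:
$F{\left(k,D \right)} = D k$
$\left(-83 + 54\right) \left(\left(32 - 41\right) + F{\left(-4,8 \right)}\right) = \left(-83 + 54\right) \left(\left(32 - 41\right) + 8 \left(-4\right)\right) = - 29 \left(-9 - 32\right) = \left(-29\right) \left(-41\right) = 1189$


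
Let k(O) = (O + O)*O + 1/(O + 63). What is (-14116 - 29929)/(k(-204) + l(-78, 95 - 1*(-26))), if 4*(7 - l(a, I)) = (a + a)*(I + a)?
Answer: -1242069/2394631 ≈ -0.51869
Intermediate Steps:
l(a, I) = 7 - a*(I + a)/2 (l(a, I) = 7 - (a + a)*(I + a)/4 = 7 - 2*a*(I + a)/4 = 7 - a*(I + a)/2)
k(O) = 1/(63 + O) + 2*O² (k(O) = (2*O)*O + 1/(63 + O) = 2*O² + 1/(63 + O) = 1/(63 + O) + 2*O²)
(-14116 - 29929)/(k(-204) + l(-78, 95 - 1*(-26))) = (-14116 - 29929)/((1 + 2*(-204)³ + 126*(-204)²)/(63 - 204) + (7 - ½*(-78)² - ½*(95 - 1*(-26))*(-78))) = -44045/((1 + 2*(-8489664) + 126*41616)/(-141) + (7 - ½*6084 - ½*(95 + 26)*(-78))) = -44045/(-(1 - 16979328 + 5243616)/141 + (7 - 3042 - ½*121*(-78))) = -44045/(-1/141*(-11735711) + (7 - 3042 + 4719)) = -44045/(11735711/141 + 1684) = -44045/11973155/141 = -44045*141/11973155 = -1242069/2394631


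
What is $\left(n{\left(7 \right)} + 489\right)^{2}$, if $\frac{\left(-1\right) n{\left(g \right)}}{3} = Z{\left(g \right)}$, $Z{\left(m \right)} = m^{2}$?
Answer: $116964$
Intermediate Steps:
$n{\left(g \right)} = - 3 g^{2}$
$\left(n{\left(7 \right)} + 489\right)^{2} = \left(- 3 \cdot 7^{2} + 489\right)^{2} = \left(\left(-3\right) 49 + 489\right)^{2} = \left(-147 + 489\right)^{2} = 342^{2} = 116964$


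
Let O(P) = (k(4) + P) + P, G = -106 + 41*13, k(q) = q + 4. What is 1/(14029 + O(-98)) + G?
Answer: 5910108/13841 ≈ 427.00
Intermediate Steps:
k(q) = 4 + q
G = 427 (G = -106 + 533 = 427)
O(P) = 8 + 2*P (O(P) = ((4 + 4) + P) + P = (8 + P) + P = 8 + 2*P)
1/(14029 + O(-98)) + G = 1/(14029 + (8 + 2*(-98))) + 427 = 1/(14029 + (8 - 196)) + 427 = 1/(14029 - 188) + 427 = 1/13841 + 427 = 5910108/13841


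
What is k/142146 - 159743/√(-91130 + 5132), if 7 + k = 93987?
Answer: 46990/71073 + 159743*I*√85998/85998 ≈ 0.66115 + 544.73*I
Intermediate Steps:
k = 93980 (k = -7 + 93987 = 93980)
k/142146 - 159743/√(-91130 + 5132) = 93980/142146 - 159743/√(-91130 + 5132) = 93980*(1/142146) - 159743*(-I*√85998/85998) = 46990/71073 - 159743*(-I*√85998/85998) = 46990/71073 - (-159743)*I*√85998/85998 = 46990/71073 + 159743*I*√85998/85998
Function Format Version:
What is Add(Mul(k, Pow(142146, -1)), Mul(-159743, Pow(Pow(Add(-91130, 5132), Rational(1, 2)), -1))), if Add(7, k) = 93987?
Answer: Add(Rational(46990, 71073), Mul(Rational(159743, 85998), I, Pow(85998, Rational(1, 2)))) ≈ Add(0.66115, Mul(544.73, I))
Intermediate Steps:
k = 93980 (k = Add(-7, 93987) = 93980)
Add(Mul(k, Pow(142146, -1)), Mul(-159743, Pow(Pow(Add(-91130, 5132), Rational(1, 2)), -1))) = Add(Mul(93980, Pow(142146, -1)), Mul(-159743, Pow(Pow(Add(-91130, 5132), Rational(1, 2)), -1))) = Add(Mul(93980, Rational(1, 142146)), Mul(-159743, Pow(Pow(-85998, Rational(1, 2)), -1))) = Add(Rational(46990, 71073), Mul(-159743, Pow(Mul(I, Pow(85998, Rational(1, 2))), -1))) = Add(Rational(46990, 71073), Mul(-159743, Mul(Rational(-1, 85998), I, Pow(85998, Rational(1, 2))))) = Add(Rational(46990, 71073), Mul(Rational(159743, 85998), I, Pow(85998, Rational(1, 2))))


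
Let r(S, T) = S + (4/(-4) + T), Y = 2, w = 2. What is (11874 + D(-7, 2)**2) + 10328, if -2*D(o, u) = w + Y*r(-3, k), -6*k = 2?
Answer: 199918/9 ≈ 22213.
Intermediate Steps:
k = -1/3 (k = -1/6*2 = -1/3 ≈ -0.33333)
r(S, T) = -1 + S + T (r(S, T) = S + (4*(-1/4) + T) = S + (-1 + T) = -1 + S + T)
D(o, u) = 10/3 (D(o, u) = -(2 + 2*(-1 - 3 - 1/3))/2 = -(2 + 2*(-13/3))/2 = -(2 - 26/3)/2 = -1/2*(-20/3) = 10/3)
(11874 + D(-7, 2)**2) + 10328 = (11874 + (10/3)**2) + 10328 = (11874 + 100/9) + 10328 = 106966/9 + 10328 = 199918/9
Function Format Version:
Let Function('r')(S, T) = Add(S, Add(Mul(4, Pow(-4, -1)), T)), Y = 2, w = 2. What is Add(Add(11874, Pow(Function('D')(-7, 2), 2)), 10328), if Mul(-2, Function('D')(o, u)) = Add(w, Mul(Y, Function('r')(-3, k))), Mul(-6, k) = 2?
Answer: Rational(199918, 9) ≈ 22213.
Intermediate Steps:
k = Rational(-1, 3) (k = Mul(Rational(-1, 6), 2) = Rational(-1, 3) ≈ -0.33333)
Function('r')(S, T) = Add(-1, S, T) (Function('r')(S, T) = Add(S, Add(Mul(4, Rational(-1, 4)), T)) = Add(S, Add(-1, T)) = Add(-1, S, T))
Function('D')(o, u) = Rational(10, 3) (Function('D')(o, u) = Mul(Rational(-1, 2), Add(2, Mul(2, Add(-1, -3, Rational(-1, 3))))) = Mul(Rational(-1, 2), Add(2, Mul(2, Rational(-13, 3)))) = Mul(Rational(-1, 2), Add(2, Rational(-26, 3))) = Mul(Rational(-1, 2), Rational(-20, 3)) = Rational(10, 3))
Add(Add(11874, Pow(Function('D')(-7, 2), 2)), 10328) = Add(Add(11874, Pow(Rational(10, 3), 2)), 10328) = Add(Add(11874, Rational(100, 9)), 10328) = Add(Rational(106966, 9), 10328) = Rational(199918, 9)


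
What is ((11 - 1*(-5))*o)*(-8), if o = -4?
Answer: 512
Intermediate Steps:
((11 - 1*(-5))*o)*(-8) = ((11 - 1*(-5))*(-4))*(-8) = ((11 + 5)*(-4))*(-8) = (16*(-4))*(-8) = -64*(-8) = 512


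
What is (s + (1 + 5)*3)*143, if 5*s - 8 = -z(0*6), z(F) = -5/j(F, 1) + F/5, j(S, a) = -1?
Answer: 13299/5 ≈ 2659.8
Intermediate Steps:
z(F) = 5 + F/5 (z(F) = -5/(-1) + F/5 = -5*(-1) + F*(⅕) = 5 + F/5)
s = ⅗ (s = 8/5 + (-(5 + (0*6)/5))/5 = 8/5 + (-(5 + (⅕)*0))/5 = 8/5 + (-(5 + 0))/5 = 8/5 + (-1*5)/5 = 8/5 + (⅕)*(-5) = 8/5 - 1 = ⅗ ≈ 0.60000)
(s + (1 + 5)*3)*143 = (⅗ + (1 + 5)*3)*143 = (⅗ + 6*3)*143 = (⅗ + 18)*143 = (93/5)*143 = 13299/5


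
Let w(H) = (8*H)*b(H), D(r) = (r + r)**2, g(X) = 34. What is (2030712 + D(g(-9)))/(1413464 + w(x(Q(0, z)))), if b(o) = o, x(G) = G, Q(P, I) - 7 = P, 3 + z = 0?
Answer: 254417/176732 ≈ 1.4396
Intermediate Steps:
z = -3 (z = -3 + 0 = -3)
Q(P, I) = 7 + P
D(r) = 4*r**2 (D(r) = (2*r)**2 = 4*r**2)
w(H) = 8*H**2 (w(H) = (8*H)*H = 8*H**2)
(2030712 + D(g(-9)))/(1413464 + w(x(Q(0, z)))) = (2030712 + 4*34**2)/(1413464 + 8*(7 + 0)**2) = (2030712 + 4*1156)/(1413464 + 8*7**2) = (2030712 + 4624)/(1413464 + 8*49) = 2035336/(1413464 + 392) = 2035336/1413856 = 2035336*(1/1413856) = 254417/176732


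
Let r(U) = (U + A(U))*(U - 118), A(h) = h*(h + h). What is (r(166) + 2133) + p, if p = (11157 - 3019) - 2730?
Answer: 2660885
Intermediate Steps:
A(h) = 2*h² (A(h) = h*(2*h) = 2*h²)
p = 5408 (p = 8138 - 2730 = 5408)
r(U) = (-118 + U)*(U + 2*U²) (r(U) = (U + 2*U²)*(U - 118) = (U + 2*U²)*(-118 + U) = (-118 + U)*(U + 2*U²))
(r(166) + 2133) + p = (166*(-118 - 235*166 + 2*166²) + 2133) + 5408 = (166*(-118 - 39010 + 2*27556) + 2133) + 5408 = (166*(-118 - 39010 + 55112) + 2133) + 5408 = (166*15984 + 2133) + 5408 = (2653344 + 2133) + 5408 = 2655477 + 5408 = 2660885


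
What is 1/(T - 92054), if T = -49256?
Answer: -1/141310 ≈ -7.0766e-6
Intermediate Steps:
1/(T - 92054) = 1/(-49256 - 92054) = 1/(-141310) = -1/141310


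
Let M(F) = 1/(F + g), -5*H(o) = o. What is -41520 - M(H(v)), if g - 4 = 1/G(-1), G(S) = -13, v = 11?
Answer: -4650305/112 ≈ -41521.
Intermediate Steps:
H(o) = -o/5
g = 51/13 (g = 4 + 1/(-13) = 4 - 1/13 = 51/13 ≈ 3.9231)
M(F) = 1/(51/13 + F) (M(F) = 1/(F + 51/13) = 1/(51/13 + F))
-41520 - M(H(v)) = -41520 - 13/(51 + 13*(-⅕*11)) = -41520 - 13/(51 + 13*(-11/5)) = -41520 - 13/(51 - 143/5) = -41520 - 13/112/5 = -41520 - 13*5/112 = -41520 - 1*65/112 = -41520 - 65/112 = -4650305/112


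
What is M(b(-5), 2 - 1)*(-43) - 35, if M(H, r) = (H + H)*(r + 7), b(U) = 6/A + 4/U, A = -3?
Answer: 9457/5 ≈ 1891.4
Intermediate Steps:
b(U) = -2 + 4/U (b(U) = 6/(-3) + 4/U = 6*(-1/3) + 4/U = -2 + 4/U)
M(H, r) = 2*H*(7 + r) (M(H, r) = (2*H)*(7 + r) = 2*H*(7 + r))
M(b(-5), 2 - 1)*(-43) - 35 = (2*(-2 + 4/(-5))*(7 + (2 - 1)))*(-43) - 35 = (2*(-2 + 4*(-1/5))*(7 + 1))*(-43) - 35 = (2*(-2 - 4/5)*8)*(-43) - 35 = (2*(-14/5)*8)*(-43) - 35 = -224/5*(-43) - 35 = 9632/5 - 35 = 9457/5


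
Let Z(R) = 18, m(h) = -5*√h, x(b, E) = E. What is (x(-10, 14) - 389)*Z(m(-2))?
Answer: -6750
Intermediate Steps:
(x(-10, 14) - 389)*Z(m(-2)) = (14 - 389)*18 = -375*18 = -6750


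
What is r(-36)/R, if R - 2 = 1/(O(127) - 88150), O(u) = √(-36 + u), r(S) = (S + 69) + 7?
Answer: 621630266720/31081337037 + 40*√91/31081337037 ≈ 20.000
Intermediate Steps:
r(S) = 76 + S (r(S) = (69 + S) + 7 = 76 + S)
R = 2 + 1/(-88150 + √91) (R = 2 + 1/(√(-36 + 127) - 88150) = 2 + 1/(√91 - 88150) = 2 + 1/(-88150 + √91) ≈ 2.0000)
r(-36)/R = (76 - 36)/(15540756668/7770422409 - √91/7770422409) = 40/(15540756668/7770422409 - √91/7770422409)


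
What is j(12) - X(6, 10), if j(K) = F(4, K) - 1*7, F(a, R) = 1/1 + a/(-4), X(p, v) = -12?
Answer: 5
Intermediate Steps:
F(a, R) = 1 - a/4 (F(a, R) = 1*1 + a*(-1/4) = 1 - a/4)
j(K) = -7 (j(K) = (1 - 1/4*4) - 1*7 = (1 - 1) - 7 = 0 - 7 = -7)
j(12) - X(6, 10) = -7 - 1*(-12) = -7 + 12 = 5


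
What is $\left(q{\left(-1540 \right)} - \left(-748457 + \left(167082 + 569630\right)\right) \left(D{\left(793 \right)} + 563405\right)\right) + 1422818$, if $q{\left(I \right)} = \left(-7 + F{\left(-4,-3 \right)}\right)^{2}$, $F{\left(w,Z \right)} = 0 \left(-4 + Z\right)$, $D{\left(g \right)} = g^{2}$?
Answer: $14004446097$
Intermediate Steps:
$F{\left(w,Z \right)} = 0$
$q{\left(I \right)} = 49$ ($q{\left(I \right)} = \left(-7 + 0\right)^{2} = \left(-7\right)^{2} = 49$)
$\left(q{\left(-1540 \right)} - \left(-748457 + \left(167082 + 569630\right)\right) \left(D{\left(793 \right)} + 563405\right)\right) + 1422818 = \left(49 - \left(-748457 + \left(167082 + 569630\right)\right) \left(793^{2} + 563405\right)\right) + 1422818 = \left(49 - \left(-748457 + 736712\right) \left(628849 + 563405\right)\right) + 1422818 = \left(49 - \left(-11745\right) 1192254\right) + 1422818 = \left(49 - -14003023230\right) + 1422818 = \left(49 + 14003023230\right) + 1422818 = 14003023279 + 1422818 = 14004446097$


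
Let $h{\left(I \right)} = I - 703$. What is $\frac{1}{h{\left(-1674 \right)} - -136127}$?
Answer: $\frac{1}{133750} \approx 7.4766 \cdot 10^{-6}$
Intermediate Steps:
$h{\left(I \right)} = -703 + I$
$\frac{1}{h{\left(-1674 \right)} - -136127} = \frac{1}{\left(-703 - 1674\right) - -136127} = \frac{1}{-2377 + 136127} = \frac{1}{133750}$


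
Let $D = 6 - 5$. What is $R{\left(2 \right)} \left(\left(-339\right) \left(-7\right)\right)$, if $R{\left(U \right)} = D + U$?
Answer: $7119$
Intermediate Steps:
$D = 1$
$R{\left(U \right)} = 1 + U$
$R{\left(2 \right)} \left(\left(-339\right) \left(-7\right)\right) = \left(1 + 2\right) \left(\left(-339\right) \left(-7\right)\right) = 3 \cdot 2373 = 7119$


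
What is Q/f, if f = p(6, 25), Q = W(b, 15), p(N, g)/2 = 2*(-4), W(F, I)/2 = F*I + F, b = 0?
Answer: 0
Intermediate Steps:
W(F, I) = 2*F + 2*F*I (W(F, I) = 2*(F*I + F) = 2*(F + F*I) = 2*F + 2*F*I)
p(N, g) = -16 (p(N, g) = 2*(2*(-4)) = 2*(-8) = -16)
Q = 0 (Q = 2*0*(1 + 15) = 2*0*16 = 0)
f = -16
Q/f = 0/(-16) = 0*(-1/16) = 0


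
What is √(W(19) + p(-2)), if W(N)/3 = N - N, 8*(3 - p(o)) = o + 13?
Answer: √26/4 ≈ 1.2748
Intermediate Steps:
p(o) = 11/8 - o/8 (p(o) = 3 - (o + 13)/8 = 3 - (13 + o)/8 = 3 + (-13/8 - o/8) = 11/8 - o/8)
W(N) = 0 (W(N) = 3*(N - N) = 3*0 = 0)
√(W(19) + p(-2)) = √(0 + (11/8 - ⅛*(-2))) = √(0 + (11/8 + ¼)) = √(0 + 13/8) = √(13/8) = √26/4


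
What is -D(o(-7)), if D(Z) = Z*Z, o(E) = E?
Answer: -49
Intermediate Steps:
D(Z) = Z**2
-D(o(-7)) = -1*(-7)**2 = -1*49 = -49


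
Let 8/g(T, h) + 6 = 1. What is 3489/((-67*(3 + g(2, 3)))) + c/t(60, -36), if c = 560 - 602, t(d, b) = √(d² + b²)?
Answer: -17445/469 - 7*√34/68 ≈ -37.796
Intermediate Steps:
g(T, h) = -8/5 (g(T, h) = 8/(-6 + 1) = 8/(-5) = 8*(-⅕) = -8/5)
t(d, b) = √(b² + d²)
c = -42
3489/((-67*(3 + g(2, 3)))) + c/t(60, -36) = 3489/((-67*(3 - 8/5))) - 42/√((-36)² + 60²) = 3489/((-67*7/5)) - 42/√(1296 + 3600) = 3489/(-469/5) - 42*√34/408 = 3489*(-5/469) - 42*√34/408 = -17445/469 - 7*√34/68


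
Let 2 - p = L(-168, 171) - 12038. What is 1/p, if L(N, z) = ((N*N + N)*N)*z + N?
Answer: 1/806004976 ≈ 1.2407e-9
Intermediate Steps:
L(N, z) = N + N*z*(N + N²) (L(N, z) = ((N² + N)*N)*z + N = ((N + N²)*N)*z + N = (N*(N + N²))*z + N = N*z*(N + N²) + N = N + N*z*(N + N²))
p = 806004976 (p = 2 - (-168*(1 - 168*171 + 171*(-168)²) - 12038) = 2 - (-168*(1 - 28728 + 171*28224) - 12038) = 2 - (-168*(1 - 28728 + 4826304) - 12038) = 2 - (-168*4797577 - 12038) = 2 - (-805992936 - 12038) = 2 - 1*(-806004974) = 2 + 806004974 = 806004976)
1/p = 1/806004976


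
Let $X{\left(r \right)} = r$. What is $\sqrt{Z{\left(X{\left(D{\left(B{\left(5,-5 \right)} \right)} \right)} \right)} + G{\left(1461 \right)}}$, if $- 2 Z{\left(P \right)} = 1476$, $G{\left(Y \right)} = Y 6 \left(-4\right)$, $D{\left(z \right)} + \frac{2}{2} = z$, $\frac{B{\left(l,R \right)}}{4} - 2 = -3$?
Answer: $9 i \sqrt{442} \approx 189.21 i$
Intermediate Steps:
$B{\left(l,R \right)} = -4$ ($B{\left(l,R \right)} = 8 + 4 \left(-3\right) = 8 - 12 = -4$)
$D{\left(z \right)} = -1 + z$
$G{\left(Y \right)} = - 24 Y$ ($G{\left(Y \right)} = 6 Y \left(-4\right) = - 24 Y$)
$Z{\left(P \right)} = -738$ ($Z{\left(P \right)} = \left(- \frac{1}{2}\right) 1476 = -738$)
$\sqrt{Z{\left(X{\left(D{\left(B{\left(5,-5 \right)} \right)} \right)} \right)} + G{\left(1461 \right)}} = \sqrt{-738 - 35064} = \sqrt{-35802} = 9 i \sqrt{442}$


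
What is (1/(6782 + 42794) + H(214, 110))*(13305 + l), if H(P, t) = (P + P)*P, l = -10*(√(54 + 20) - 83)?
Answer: 64183713176055/49576 - 22703824965*√74/24788 ≈ 1.2868e+9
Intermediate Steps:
l = 830 - 10*√74 (l = -10*(√74 - 83) = -10*(-83 + √74) = 830 - 10*√74 ≈ 743.98)
H(P, t) = 2*P² (H(P, t) = (2*P)*P = 2*P²)
(1/(6782 + 42794) + H(214, 110))*(13305 + l) = (1/(6782 + 42794) + 2*214²)*(13305 + (830 - 10*√74)) = (1/49576 + 2*45796)*(14135 - 10*√74) = (1/49576 + 91592)*(14135 - 10*√74) = 4540764993*(14135 - 10*√74)/49576 = 64183713176055/49576 - 22703824965*√74/24788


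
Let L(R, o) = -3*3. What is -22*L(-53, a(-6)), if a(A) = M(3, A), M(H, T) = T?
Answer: 198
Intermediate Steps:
a(A) = A
L(R, o) = -9
-22*L(-53, a(-6)) = -22*(-9) = 198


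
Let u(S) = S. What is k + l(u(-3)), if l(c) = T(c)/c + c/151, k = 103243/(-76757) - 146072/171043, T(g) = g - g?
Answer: -4398913426556/1982440880201 ≈ -2.2189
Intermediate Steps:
T(g) = 0
k = -28871040953/13128747551 (k = 103243*(-1/76757) - 146072*1/171043 = -103243/76757 - 146072/171043 = -28871040953/13128747551 ≈ -2.1991)
l(c) = c/151 (l(c) = 0/c + c/151 = 0 + c*(1/151) = 0 + c/151 = c/151)
k + l(u(-3)) = -28871040953/13128747551 + (1/151)*(-3) = -28871040953/13128747551 - 3/151 = -4398913426556/1982440880201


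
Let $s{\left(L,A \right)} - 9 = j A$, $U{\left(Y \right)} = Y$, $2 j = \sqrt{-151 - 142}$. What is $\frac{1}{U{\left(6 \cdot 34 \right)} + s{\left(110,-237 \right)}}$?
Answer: $\frac{284}{5546331} + \frac{158 i \sqrt{293}}{5546331} \approx 5.1205 \cdot 10^{-5} + 0.00048762 i$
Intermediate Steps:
$j = \frac{i \sqrt{293}}{2}$ ($j = \frac{\sqrt{-151 - 142}}{2} = \frac{\sqrt{-293}}{2} = \frac{i \sqrt{293}}{2} \approx 8.5586 i$)
$s{\left(L,A \right)} = 9 + \frac{i A \sqrt{293}}{2}$ ($s{\left(L,A \right)} = 9 + \frac{i \sqrt{293}}{2} A = 9 + \frac{i A \sqrt{293}}{2}$)
$\frac{1}{U{\left(6 \cdot 34 \right)} + s{\left(110,-237 \right)}} = \frac{1}{6 \cdot 34 + \left(9 + \frac{1}{2} i \left(-237\right) \sqrt{293}\right)} = \frac{1}{204 + \left(9 - \frac{237 i \sqrt{293}}{2}\right)} = \frac{1}{213 - \frac{237 i \sqrt{293}}{2}}$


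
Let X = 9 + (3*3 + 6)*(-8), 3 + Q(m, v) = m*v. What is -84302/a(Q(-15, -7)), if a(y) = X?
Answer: 84302/111 ≈ 759.48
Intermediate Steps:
Q(m, v) = -3 + m*v
X = -111 (X = 9 + (9 + 6)*(-8) = 9 + 15*(-8) = 9 - 120 = -111)
a(y) = -111
-84302/a(Q(-15, -7)) = -84302/(-111) = -84302*(-1/111) = 84302/111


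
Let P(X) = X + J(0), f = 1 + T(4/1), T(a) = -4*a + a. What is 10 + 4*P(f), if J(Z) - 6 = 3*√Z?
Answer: -10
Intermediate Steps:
T(a) = -3*a
J(Z) = 6 + 3*√Z
f = -11 (f = 1 - 12/1 = 1 - 12 = -11)
P(X) = 6 + X (P(X) = X + (6 + 3*√0) = X + (6 + 3*0) = X + (6 + 0) = X + 6 = 6 + X)
10 + 4*P(f) = 10 + 4*(6 - 11) = 10 + 4*(-5) = 10 - 20 = -10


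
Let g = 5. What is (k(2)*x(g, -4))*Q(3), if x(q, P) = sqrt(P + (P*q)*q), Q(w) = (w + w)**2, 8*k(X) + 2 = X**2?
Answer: 18*I*sqrt(26) ≈ 91.782*I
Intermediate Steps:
k(X) = -1/4 + X**2/8
Q(w) = 4*w**2 (Q(w) = (2*w)**2 = 4*w**2)
x(q, P) = sqrt(P + P*q**2)
(k(2)*x(g, -4))*Q(3) = ((-1/4 + (1/8)*2**2)*sqrt(-4*(1 + 5**2)))*(4*3**2) = ((-1/4 + (1/8)*4)*sqrt(-4*(1 + 25)))*(4*9) = ((-1/4 + 1/2)*sqrt(-4*26))*36 = (sqrt(-104)/4)*36 = ((2*I*sqrt(26))/4)*36 = (I*sqrt(26)/2)*36 = 18*I*sqrt(26)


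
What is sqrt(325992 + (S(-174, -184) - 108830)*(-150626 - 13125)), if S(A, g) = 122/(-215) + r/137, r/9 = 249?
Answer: sqrt(15459504603054235845)/29455 ≈ 1.3349e+5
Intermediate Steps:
r = 2241 (r = 9*249 = 2241)
S(A, g) = 465101/29455 (S(A, g) = 122/(-215) + 2241/137 = 122*(-1/215) + 2241*(1/137) = -122/215 + 2241/137 = 465101/29455)
sqrt(325992 + (S(-174, -184) - 108830)*(-150626 - 13125)) = sqrt(325992 + (465101/29455 - 108830)*(-150626 - 13125)) = sqrt(325992 - 3205122549/29455*(-163751)) = sqrt(325992 + 524842022521299/29455) = sqrt(524851624615659/29455) = sqrt(15459504603054235845)/29455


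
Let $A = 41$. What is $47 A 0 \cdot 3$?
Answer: $0$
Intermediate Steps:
$47 A 0 \cdot 3 = 47 \cdot 41 \cdot 0 \cdot 3 = 1927 \cdot 0 = 0$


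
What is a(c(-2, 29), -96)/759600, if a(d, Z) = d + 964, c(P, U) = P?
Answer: 481/379800 ≈ 0.0012665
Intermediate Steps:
a(d, Z) = 964 + d
a(c(-2, 29), -96)/759600 = (964 - 2)/759600 = 962*(1/759600) = 481/379800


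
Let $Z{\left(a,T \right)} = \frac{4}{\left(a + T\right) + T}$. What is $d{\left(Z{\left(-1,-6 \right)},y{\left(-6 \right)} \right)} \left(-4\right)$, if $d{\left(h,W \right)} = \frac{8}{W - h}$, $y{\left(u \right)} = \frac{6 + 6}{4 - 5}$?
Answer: $\frac{52}{19} \approx 2.7368$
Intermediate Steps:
$Z{\left(a,T \right)} = \frac{4}{a + 2 T}$ ($Z{\left(a,T \right)} = \frac{4}{\left(T + a\right) + T} = \frac{4}{a + 2 T}$)
$y{\left(u \right)} = -12$ ($y{\left(u \right)} = \frac{12}{-1} = 12 \left(-1\right) = -12$)
$d{\left(Z{\left(-1,-6 \right)},y{\left(-6 \right)} \right)} \left(-4\right) = \frac{8}{-12 - \frac{4}{-1 + 2 \left(-6\right)}} \left(-4\right) = \frac{8}{-12 - \frac{4}{-1 - 12}} \left(-4\right) = \frac{8}{-12 - \frac{4}{-13}} \left(-4\right) = \frac{8}{-12 - 4 \left(- \frac{1}{13}\right)} \left(-4\right) = \frac{8}{-12 - - \frac{4}{13}} \left(-4\right) = \frac{8}{-12 + \frac{4}{13}} \left(-4\right) = \frac{8}{- \frac{152}{13}} \left(-4\right) = 8 \left(- \frac{13}{152}\right) \left(-4\right) = \left(- \frac{13}{19}\right) \left(-4\right) = \frac{52}{19}$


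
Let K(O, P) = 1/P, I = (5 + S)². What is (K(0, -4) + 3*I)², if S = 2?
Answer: 344569/16 ≈ 21536.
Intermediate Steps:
I = 49 (I = (5 + 2)² = 7² = 49)
(K(0, -4) + 3*I)² = (1/(-4) + 3*49)² = (-¼ + 147)² = (587/4)² = 344569/16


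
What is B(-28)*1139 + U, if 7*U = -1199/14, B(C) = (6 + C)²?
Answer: 54023849/98 ≈ 5.5126e+5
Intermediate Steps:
U = -1199/98 (U = (-1199/14)/7 = (-1199*1/14)/7 = (⅐)*(-1199/14) = -1199/98 ≈ -12.235)
B(-28)*1139 + U = (6 - 28)²*1139 - 1199/98 = (-22)²*1139 - 1199/98 = 484*1139 - 1199/98 = 551276 - 1199/98 = 54023849/98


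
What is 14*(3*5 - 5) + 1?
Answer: 141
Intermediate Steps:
14*(3*5 - 5) + 1 = 14*(15 - 5) + 1 = 14*10 + 1 = 140 + 1 = 141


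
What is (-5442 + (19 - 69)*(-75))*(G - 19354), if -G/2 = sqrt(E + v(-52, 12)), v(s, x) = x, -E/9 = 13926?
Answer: 32746968 + 3384*I*sqrt(125322) ≈ 3.2747e+7 + 1.198e+6*I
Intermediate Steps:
E = -125334 (E = -9*13926 = -125334)
G = -2*I*sqrt(125322) (G = -2*sqrt(-125334 + 12) = -2*I*sqrt(125322) ≈ -708.02*I)
(-5442 + (19 - 69)*(-75))*(G - 19354) = (-5442 + (19 - 69)*(-75))*(-2*I*sqrt(125322) - 19354) = (-5442 - 50*(-75))*(-19354 - 2*I*sqrt(125322)) = (-5442 + 3750)*(-19354 - 2*I*sqrt(125322)) = -1692*(-19354 - 2*I*sqrt(125322)) = 32746968 + 3384*I*sqrt(125322)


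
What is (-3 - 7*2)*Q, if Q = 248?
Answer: -4216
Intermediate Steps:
(-3 - 7*2)*Q = (-3 - 7*2)*248 = (-3 - 14)*248 = -17*248 = -4216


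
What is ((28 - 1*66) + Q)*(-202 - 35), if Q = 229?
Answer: -45267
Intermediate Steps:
((28 - 1*66) + Q)*(-202 - 35) = ((28 - 1*66) + 229)*(-202 - 35) = ((28 - 66) + 229)*(-237) = (-38 + 229)*(-237) = 191*(-237) = -45267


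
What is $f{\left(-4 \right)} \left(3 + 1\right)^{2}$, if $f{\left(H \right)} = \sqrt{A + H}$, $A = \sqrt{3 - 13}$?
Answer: $16 \sqrt{-4 + i \sqrt{10}} \approx 11.861 + 34.127 i$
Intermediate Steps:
$A = i \sqrt{10}$ ($A = \sqrt{-10} = i \sqrt{10} \approx 3.1623 i$)
$f{\left(H \right)} = \sqrt{H + i \sqrt{10}}$ ($f{\left(H \right)} = \sqrt{i \sqrt{10} + H} = \sqrt{H + i \sqrt{10}}$)
$f{\left(-4 \right)} \left(3 + 1\right)^{2} = \sqrt{-4 + i \sqrt{10}} \left(3 + 1\right)^{2} = \sqrt{-4 + i \sqrt{10}} \cdot 4^{2} = \sqrt{-4 + i \sqrt{10}} \cdot 16 = 16 \sqrt{-4 + i \sqrt{10}}$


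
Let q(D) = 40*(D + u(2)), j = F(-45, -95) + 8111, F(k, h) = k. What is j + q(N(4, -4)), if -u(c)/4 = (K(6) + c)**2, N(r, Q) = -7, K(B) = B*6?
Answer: -223254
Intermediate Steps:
K(B) = 6*B
u(c) = -4*(36 + c)**2 (u(c) = -4*(6*6 + c)**2 = -4*(36 + c)**2)
j = 8066 (j = -45 + 8111 = 8066)
q(D) = -231040 + 40*D (q(D) = 40*(D - 4*(36 + 2)**2) = 40*(D - 4*38**2) = 40*(D - 4*1444) = 40*(D - 5776) = 40*(-5776 + D) = -231040 + 40*D)
j + q(N(4, -4)) = 8066 + (-231040 + 40*(-7)) = 8066 + (-231040 - 280) = 8066 - 231320 = -223254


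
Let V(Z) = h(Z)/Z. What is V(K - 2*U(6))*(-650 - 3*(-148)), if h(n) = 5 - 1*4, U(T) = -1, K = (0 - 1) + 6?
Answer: -206/7 ≈ -29.429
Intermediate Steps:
K = 5 (K = -1 + 6 = 5)
h(n) = 1 (h(n) = 5 - 4 = 1)
V(Z) = 1/Z
V(K - 2*U(6))*(-650 - 3*(-148)) = (-650 - 3*(-148))/(5 - 2*(-1)) = (-650 + 444)/(5 + 2) = -206/7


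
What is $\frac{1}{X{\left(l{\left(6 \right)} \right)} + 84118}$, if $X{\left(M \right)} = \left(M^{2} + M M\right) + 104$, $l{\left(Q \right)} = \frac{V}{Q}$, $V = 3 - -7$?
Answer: $\frac{9}{758048} \approx 1.1873 \cdot 10^{-5}$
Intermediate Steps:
$V = 10$ ($V = 3 + 7 = 10$)
$l{\left(Q \right)} = \frac{10}{Q}$
$X{\left(M \right)} = 104 + 2 M^{2}$ ($X{\left(M \right)} = \left(M^{2} + M^{2}\right) + 104 = 2 M^{2} + 104 = 104 + 2 M^{2}$)
$\frac{1}{X{\left(l{\left(6 \right)} \right)} + 84118} = \frac{1}{\left(104 + 2 \left(\frac{10}{6}\right)^{2}\right) + 84118} = \frac{1}{\left(104 + 2 \left(10 \cdot \frac{1}{6}\right)^{2}\right) + 84118} = \frac{1}{\left(104 + 2 \left(\frac{5}{3}\right)^{2}\right) + 84118} = \frac{1}{\left(104 + 2 \cdot \frac{25}{9}\right) + 84118} = \frac{1}{\left(104 + \frac{50}{9}\right) + 84118} = \frac{1}{\frac{986}{9} + 84118} = \frac{1}{\frac{758048}{9}} = \frac{9}{758048}$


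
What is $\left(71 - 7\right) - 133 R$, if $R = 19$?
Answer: $-2463$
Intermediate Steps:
$\left(71 - 7\right) - 133 R = \left(71 - 7\right) - 2527 = 64 - 2527 = -2463$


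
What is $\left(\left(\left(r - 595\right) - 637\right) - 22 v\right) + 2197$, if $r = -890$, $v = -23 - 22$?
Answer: $1065$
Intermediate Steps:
$v = -45$ ($v = -23 - 22 = -45$)
$\left(\left(\left(r - 595\right) - 637\right) - 22 v\right) + 2197 = \left(\left(\left(-890 - 595\right) - 637\right) - -990\right) + 2197 = \left(\left(-1485 - 637\right) + 990\right) + 2197 = \left(-2122 + 990\right) + 2197 = -1132 + 2197 = 1065$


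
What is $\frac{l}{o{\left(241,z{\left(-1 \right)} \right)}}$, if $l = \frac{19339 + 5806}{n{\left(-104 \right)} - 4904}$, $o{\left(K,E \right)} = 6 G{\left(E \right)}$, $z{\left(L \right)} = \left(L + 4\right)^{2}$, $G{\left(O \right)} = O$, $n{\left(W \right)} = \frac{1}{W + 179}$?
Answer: $- \frac{628625}{6620382} \approx -0.094953$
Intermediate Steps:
$n{\left(W \right)} = \frac{1}{179 + W}$
$z{\left(L \right)} = \left(4 + L\right)^{2}$
$o{\left(K,E \right)} = 6 E$
$l = - \frac{1885875}{367799}$ ($l = \frac{19339 + 5806}{\frac{1}{179 - 104} - 4904} = \frac{25145}{\frac{1}{75} - 4904} = \frac{25145}{- \frac{367799}{75}} = 25145 \left(- \frac{75}{367799}\right) = - \frac{1885875}{367799} \approx -5.1275$)
$\frac{l}{o{\left(241,z{\left(-1 \right)} \right)}} = - \frac{1885875}{367799 \cdot 6 \left(4 - 1\right)^{2}} = - \frac{1885875}{367799 \cdot 6 \cdot 3^{2}} = - \frac{1885875}{367799 \cdot 6 \cdot 9} = - \frac{1885875}{367799 \cdot 54} = \left(- \frac{1885875}{367799}\right) \frac{1}{54} = - \frac{628625}{6620382}$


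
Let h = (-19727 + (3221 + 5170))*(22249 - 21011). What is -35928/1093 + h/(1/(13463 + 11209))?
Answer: -378446941972056/1093 ≈ -3.4625e+11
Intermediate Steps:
h = -14033968 (h = (-19727 + 8391)*1238 = -11336*1238 = -14033968)
-35928/1093 + h/(1/(13463 + 11209)) = -35928/1093 - 14033968/(1/(13463 + 11209)) = -35928*1/1093 - 14033968/(1/24672) = -35928/1093 - 14033968/1/24672 = -35928/1093 - 14033968*24672 = -35928/1093 - 346246058496 = -378446941972056/1093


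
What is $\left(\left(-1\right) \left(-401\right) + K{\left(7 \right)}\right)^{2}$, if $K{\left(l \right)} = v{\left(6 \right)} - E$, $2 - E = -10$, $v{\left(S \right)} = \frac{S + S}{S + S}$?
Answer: $152100$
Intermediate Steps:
$v{\left(S \right)} = 1$ ($v{\left(S \right)} = \frac{2 S}{2 S} = 2 S \frac{1}{2 S} = 1$)
$E = 12$ ($E = 2 - -10 = 2 + 10 = 12$)
$K{\left(l \right)} = -11$ ($K{\left(l \right)} = 1 - 12 = -11$)
$\left(\left(-1\right) \left(-401\right) + K{\left(7 \right)}\right)^{2} = \left(\left(-1\right) \left(-401\right) - 11\right)^{2} = \left(401 - 11\right)^{2} = 390^{2} = 152100$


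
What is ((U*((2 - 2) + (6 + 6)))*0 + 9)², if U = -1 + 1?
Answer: 81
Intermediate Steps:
U = 0
((U*((2 - 2) + (6 + 6)))*0 + 9)² = ((0*((2 - 2) + (6 + 6)))*0 + 9)² = ((0*(0 + 12))*0 + 9)² = ((0*12)*0 + 9)² = (0*0 + 9)² = (0 + 9)² = 9² = 81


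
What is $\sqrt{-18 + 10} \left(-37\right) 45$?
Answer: $- 3330 i \sqrt{2} \approx - 4709.3 i$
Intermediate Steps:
$\sqrt{-18 + 10} \left(-37\right) 45 = \sqrt{-8} \left(-37\right) 45 = 2 i \sqrt{2} \left(-37\right) 45 = - 74 i \sqrt{2} \cdot 45 = - 3330 i \sqrt{2}$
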